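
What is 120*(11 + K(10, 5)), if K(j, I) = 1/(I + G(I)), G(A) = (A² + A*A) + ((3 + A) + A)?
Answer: 22470/17 ≈ 1321.8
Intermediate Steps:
G(A) = 3 + 2*A + 2*A² (G(A) = (A² + A²) + (3 + 2*A) = 2*A² + (3 + 2*A) = 3 + 2*A + 2*A²)
K(j, I) = 1/(3 + 2*I² + 3*I) (K(j, I) = 1/(I + (3 + 2*I + 2*I²)) = 1/(3 + 2*I² + 3*I))
120*(11 + K(10, 5)) = 120*(11 + 1/(3 + 2*5² + 3*5)) = 120*(11 + 1/(3 + 2*25 + 15)) = 120*(11 + 1/(3 + 50 + 15)) = 120*(11 + 1/68) = 120*(749/68) = 22470/17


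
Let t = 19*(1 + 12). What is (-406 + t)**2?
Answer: 25281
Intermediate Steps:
t = 247 (t = 19*13 = 247)
(-406 + t)**2 = (-406 + 247)**2 = (-159)**2 = 25281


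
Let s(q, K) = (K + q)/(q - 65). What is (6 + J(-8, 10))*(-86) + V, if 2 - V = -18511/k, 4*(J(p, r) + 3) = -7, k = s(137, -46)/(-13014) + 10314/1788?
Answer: 4998868859837/1610689634 ≈ 3103.6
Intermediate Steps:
s(q, K) = (K + q)/(-65 + q)
k = 805344817/139614192 (k = ((-46 + 137)/(-65 + 137))/(-13014) + 10314/1788 = (91/72)*(-1/13014) + 10314*(1/1788) = ((1/72)*91)*(-1/13014) + 1719/298 = (91/72)*(-1/13014) + 1719/298 = -91/937008 + 1719/298 = 805344817/139614192 ≈ 5.7684)
J(p, r) = -19/4 (J(p, r) = -3 + (¼)*(-7) = -3 - 7/4 = -19/4)
V = 2586008997746/805344817 (V = 2 - (-18511)/805344817/139614192 = 2 - (-18511)*139614192/805344817 = 2 - 1*(-2584398308112/805344817) = 2 + 2584398308112/805344817 = 2586008997746/805344817 ≈ 3211.1)
(6 + J(-8, 10))*(-86) + V = (6 - 19/4)*(-86) + 2586008997746/805344817 = (5/4)*(-86) + 2586008997746/805344817 = -215/2 + 2586008997746/805344817 = 4998868859837/1610689634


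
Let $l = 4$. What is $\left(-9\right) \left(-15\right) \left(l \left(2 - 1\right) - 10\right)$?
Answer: $-810$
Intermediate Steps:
$\left(-9\right) \left(-15\right) \left(l \left(2 - 1\right) - 10\right) = \left(-9\right) \left(-15\right) \left(4 \left(2 - 1\right) - 10\right) = 135 \left(4 \cdot 1 - 10\right) = 135 \left(4 - 10\right) = 135 \left(-6\right) = -810$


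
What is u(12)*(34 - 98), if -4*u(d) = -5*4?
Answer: -320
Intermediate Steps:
u(d) = 5 (u(d) = -(-5)*4/4 = -¼*(-20) = 5)
u(12)*(34 - 98) = 5*(34 - 98) = 5*(-64) = -320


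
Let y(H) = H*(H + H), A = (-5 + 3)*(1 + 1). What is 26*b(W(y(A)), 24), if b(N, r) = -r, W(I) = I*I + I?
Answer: -624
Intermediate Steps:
A = -4 (A = -2*2 = -4)
y(H) = 2*H² (y(H) = H*(2*H) = 2*H²)
W(I) = I + I² (W(I) = I² + I = I + I²)
26*b(W(y(A)), 24) = 26*(-1*24) = 26*(-24) = -624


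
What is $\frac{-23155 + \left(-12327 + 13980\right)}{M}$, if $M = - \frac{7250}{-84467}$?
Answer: $- \frac{908104717}{3625} \approx -2.5051 \cdot 10^{5}$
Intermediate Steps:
$M = \frac{7250}{84467}$ ($M = \left(-7250\right) \left(- \frac{1}{84467}\right) = \frac{7250}{84467} \approx 0.085832$)
$\frac{-23155 + \left(-12327 + 13980\right)}{M} = \frac{-23155 + \left(-12327 + 13980\right)}{\frac{7250}{84467}} = \left(-23155 + 1653\right) \frac{84467}{7250} = \left(-21502\right) \frac{84467}{7250} = - \frac{908104717}{3625}$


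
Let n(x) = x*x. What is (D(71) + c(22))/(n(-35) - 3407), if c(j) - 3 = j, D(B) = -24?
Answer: -1/2182 ≈ -0.00045829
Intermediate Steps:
c(j) = 3 + j
n(x) = x²
(D(71) + c(22))/(n(-35) - 3407) = (-24 + (3 + 22))/((-35)² - 3407) = (-24 + 25)/(1225 - 3407) = 1/(-2182) = 1*(-1/2182) = -1/2182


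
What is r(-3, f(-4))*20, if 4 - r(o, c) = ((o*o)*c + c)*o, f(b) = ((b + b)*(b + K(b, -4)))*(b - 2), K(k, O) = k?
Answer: -230320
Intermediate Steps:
f(b) = 4*b²*(-2 + b) (f(b) = ((b + b)*(b + b))*(b - 2) = ((2*b)*(2*b))*(-2 + b) = (4*b²)*(-2 + b) = 4*b²*(-2 + b))
r(o, c) = 4 - o*(c + c*o²) (r(o, c) = 4 - ((o*o)*c + c)*o = 4 - (o²*c + c)*o = 4 - (c*o² + c)*o = 4 - (c + c*o²)*o = 4 - o*(c + c*o²))
r(-3, f(-4))*20 = (4 - 1*4*(-4)²*(-2 - 4)*(-3) - 1*4*(-4)²*(-2 - 4)*(-3)³)*20 = (4 - 1*4*16*(-6)*(-3) - 1*4*16*(-6)*(-27))*20 = (4 - 1*(-384)*(-3) - 1*(-384)*(-27))*20 = (4 - 1152 - 10368)*20 = -11516*20 = -230320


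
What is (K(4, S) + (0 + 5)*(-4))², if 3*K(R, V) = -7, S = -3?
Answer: 4489/9 ≈ 498.78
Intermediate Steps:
K(R, V) = -7/3 (K(R, V) = (⅓)*(-7) = -7/3)
(K(4, S) + (0 + 5)*(-4))² = (-7/3 + (0 + 5)*(-4))² = (-7/3 + 5*(-4))² = (-7/3 - 20)² = (-67/3)² = 4489/9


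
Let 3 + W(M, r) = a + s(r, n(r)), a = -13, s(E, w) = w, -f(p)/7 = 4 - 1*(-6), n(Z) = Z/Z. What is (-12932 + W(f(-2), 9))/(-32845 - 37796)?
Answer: 12947/70641 ≈ 0.18328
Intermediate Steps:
n(Z) = 1
f(p) = -70 (f(p) = -7*(4 - 1*(-6)) = -7*(4 + 6) = -7*10 = -70)
W(M, r) = -15 (W(M, r) = -3 + (-13 + 1) = -3 - 12 = -15)
(-12932 + W(f(-2), 9))/(-32845 - 37796) = (-12932 - 15)/(-32845 - 37796) = -12947/(-70641) = -12947*(-1/70641) = 12947/70641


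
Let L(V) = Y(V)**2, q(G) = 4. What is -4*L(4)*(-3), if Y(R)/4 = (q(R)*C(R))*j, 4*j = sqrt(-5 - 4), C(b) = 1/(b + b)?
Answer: -27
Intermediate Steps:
C(b) = 1/(2*b)
j = 3*I/4 (j = sqrt(-5 - 4)/4 = sqrt(-9)/4 = (3*I)/4 = 3*I/4 ≈ 0.75*I)
Y(R) = 6*I/R (Y(R) = 4*((4*(1/(2*R)))*(3*I/4)) = 4*((2/R)*(3*I/4)) = 4*(3*I/(2*R)) = 6*I/R)
L(V) = -36/V**2 (L(V) = (6*I/V)**2 = -36/V**2)
-4*L(4)*(-3) = -(-144)/4**2*(-3) = -(-144)/16*(-3) = -4*(-9/4)*(-3) = 9*(-3) = -27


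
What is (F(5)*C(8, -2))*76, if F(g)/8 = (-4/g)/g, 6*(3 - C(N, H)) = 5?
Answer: -15808/75 ≈ -210.77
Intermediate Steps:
C(N, H) = 13/6 (C(N, H) = 3 - 1/6*5 = 3 - 5/6 = 13/6)
F(g) = -32/g**2 (F(g) = 8*((-4/g)/g) = 8*(-4/g**2) = -32/g**2)
(F(5)*C(8, -2))*76 = (-32/5**2*(13/6))*76 = (-32*1/25*(13/6))*76 = -32/25*13/6*76 = -208/75*76 = -15808/75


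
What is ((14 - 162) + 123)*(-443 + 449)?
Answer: -150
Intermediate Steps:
((14 - 162) + 123)*(-443 + 449) = (-148 + 123)*6 = -25*6 = -150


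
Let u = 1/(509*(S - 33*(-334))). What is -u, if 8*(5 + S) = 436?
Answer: -2/11270787 ≈ -1.7745e-7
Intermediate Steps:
S = 99/2 (S = -5 + (⅛)*436 = -5 + 109/2 = 99/2 ≈ 49.500)
u = 2/11270787 (u = 1/(509*(99/2 - 33*(-334))) = 1/(509*(99/2 + 11022)) = 1/(509*(22143/2)) = (1/509)*(2/22143) = 2/11270787 ≈ 1.7745e-7)
-u = -1*2/11270787 = -2/11270787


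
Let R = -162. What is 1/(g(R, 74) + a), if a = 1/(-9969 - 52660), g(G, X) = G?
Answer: -62629/10145899 ≈ -0.0061728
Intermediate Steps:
a = -1/62629 (a = 1/(-62629) = -1/62629 ≈ -1.5967e-5)
1/(g(R, 74) + a) = 1/(-162 - 1/62629) = 1/(-10145899/62629) = -62629/10145899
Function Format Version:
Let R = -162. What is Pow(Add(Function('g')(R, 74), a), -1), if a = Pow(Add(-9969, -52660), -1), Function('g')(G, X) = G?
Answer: Rational(-62629, 10145899) ≈ -0.0061728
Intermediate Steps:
a = Rational(-1, 62629) (a = Pow(-62629, -1) = Rational(-1, 62629) ≈ -1.5967e-5)
Pow(Add(Function('g')(R, 74), a), -1) = Pow(Add(-162, Rational(-1, 62629)), -1) = Pow(Rational(-10145899, 62629), -1) = Rational(-62629, 10145899)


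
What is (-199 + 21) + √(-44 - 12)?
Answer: -178 + 2*I*√14 ≈ -178.0 + 7.4833*I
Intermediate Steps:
(-199 + 21) + √(-44 - 12) = -178 + √(-56) = -178 + 2*I*√14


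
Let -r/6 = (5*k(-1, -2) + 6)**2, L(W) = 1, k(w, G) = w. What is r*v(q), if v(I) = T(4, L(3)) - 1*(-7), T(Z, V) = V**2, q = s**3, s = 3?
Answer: -48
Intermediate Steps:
q = 27 (q = 3**3 = 27)
r = -6 (r = -6*(5*(-1) + 6)**2 = -6*(-5 + 6)**2 = -6*1**2 = -6*1 = -6)
v(I) = 8 (v(I) = 1**2 - 1*(-7) = 1 + 7 = 8)
r*v(q) = -6*8 = -48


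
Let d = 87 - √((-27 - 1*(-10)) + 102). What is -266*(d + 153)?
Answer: -63840 + 266*√85 ≈ -61388.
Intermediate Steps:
d = 87 - √85 (d = 87 - √((-27 + 10) + 102) = 87 - √(-17 + 102) = 87 - √85 ≈ 77.781)
-266*(d + 153) = -266*((87 - √85) + 153) = -266*(240 - √85) = -63840 + 266*√85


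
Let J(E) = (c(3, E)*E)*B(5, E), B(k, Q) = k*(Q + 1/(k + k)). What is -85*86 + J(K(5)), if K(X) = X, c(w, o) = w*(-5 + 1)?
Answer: -8840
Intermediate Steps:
c(w, o) = -4*w (c(w, o) = w*(-4) = -4*w)
B(k, Q) = k*(Q + 1/(2*k))
J(E) = -12*E*(½ + 5*E) (J(E) = ((-4*3)*E)*(½ + E*5) = (-12*E)*(½ + 5*E) = -12*E*(½ + 5*E))
-85*86 + J(K(5)) = -85*86 - 6*5*(1 + 10*5) = -7310 - 6*5*(1 + 50) = -7310 - 6*5*51 = -7310 - 1530 = -8840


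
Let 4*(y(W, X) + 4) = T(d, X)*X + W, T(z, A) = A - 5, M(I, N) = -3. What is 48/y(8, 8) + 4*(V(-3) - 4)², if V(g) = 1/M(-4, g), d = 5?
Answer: 784/9 ≈ 87.111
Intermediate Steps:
T(z, A) = -5 + A
y(W, X) = -4 + W/4 + X*(-5 + X)/4 (y(W, X) = -4 + ((-5 + X)*X + W)/4 = -4 + (X*(-5 + X) + W)/4 = -4 + (W + X*(-5 + X))/4 = -4 + (W/4 + X*(-5 + X)/4) = -4 + W/4 + X*(-5 + X)/4)
V(g) = -⅓ (V(g) = 1/(-3) = -⅓)
48/y(8, 8) + 4*(V(-3) - 4)² = 48/(-4 + (¼)*8 + (¼)*8*(-5 + 8)) + 4*(-⅓ - 4)² = 48/(-4 + 2 + (¼)*8*3) + 4*(-13/3)² = 48/(-4 + 2 + 6) + 4*(169/9) = 48/4 + 676/9 = 48*(¼) + 676/9 = 12 + 676/9 = 784/9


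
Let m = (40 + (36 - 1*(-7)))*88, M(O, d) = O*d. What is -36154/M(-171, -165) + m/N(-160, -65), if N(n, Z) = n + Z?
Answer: -4760378/141075 ≈ -33.744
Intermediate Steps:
N(n, Z) = Z + n
m = 7304 (m = (40 + (36 + 7))*88 = (40 + 43)*88 = 83*88 = 7304)
-36154/M(-171, -165) + m/N(-160, -65) = -36154/((-171*(-165))) + 7304/(-65 - 160) = -36154/28215 + 7304/(-225) = -36154*1/28215 + 7304*(-1/225) = -36154/28215 - 7304/225 = -4760378/141075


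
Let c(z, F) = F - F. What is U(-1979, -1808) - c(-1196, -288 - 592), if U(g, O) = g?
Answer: -1979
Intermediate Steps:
c(z, F) = 0
U(-1979, -1808) - c(-1196, -288 - 592) = -1979 - 1*0 = -1979 + 0 = -1979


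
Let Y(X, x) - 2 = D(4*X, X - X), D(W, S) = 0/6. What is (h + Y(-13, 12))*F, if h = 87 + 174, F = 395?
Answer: 103885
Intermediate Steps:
D(W, S) = 0 (D(W, S) = 0*(1/6) = 0)
Y(X, x) = 2 (Y(X, x) = 2 + 0 = 2)
h = 261
(h + Y(-13, 12))*F = (261 + 2)*395 = 263*395 = 103885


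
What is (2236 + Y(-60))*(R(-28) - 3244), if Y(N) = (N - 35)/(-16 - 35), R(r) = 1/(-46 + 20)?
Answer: -3208793065/442 ≈ -7.2597e+6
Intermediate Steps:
R(r) = -1/26 (R(r) = 1/(-26) = -1/26)
Y(N) = 35/51 - N/51 (Y(N) = (-35 + N)/(-51) = (-35 + N)*(-1/51) = 35/51 - N/51)
(2236 + Y(-60))*(R(-28) - 3244) = (2236 + (35/51 - 1/51*(-60)))*(-1/26 - 3244) = (2236 + (35/51 + 20/17))*(-84345/26) = (2236 + 95/51)*(-84345/26) = (114131/51)*(-84345/26) = -3208793065/442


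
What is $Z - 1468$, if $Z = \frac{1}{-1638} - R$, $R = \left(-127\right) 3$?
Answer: $- \frac{1780507}{1638} \approx -1087.0$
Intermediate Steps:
$R = -381$
$Z = \frac{624077}{1638}$ ($Z = \frac{1}{-1638} - -381 = - \frac{1}{1638} + 381 = \frac{624077}{1638} \approx 381.0$)
$Z - 1468 = \frac{624077}{1638} - 1468 = - \frac{1780507}{1638}$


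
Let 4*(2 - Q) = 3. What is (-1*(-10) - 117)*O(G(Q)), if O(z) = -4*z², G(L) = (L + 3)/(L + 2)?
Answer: 123692/169 ≈ 731.91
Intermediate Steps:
Q = 5/4 (Q = 2 - ¼*3 = 2 - ¾ = 5/4 ≈ 1.2500)
G(L) = (3 + L)/(2 + L)
(-1*(-10) - 117)*O(G(Q)) = (-1*(-10) - 117)*(-4*(3 + 5/4)²/(2 + 5/4)²) = (10 - 117)*(-4*((17/4)/(13/4))²) = -(-428)*((4/13)*(17/4))² = -(-428)*(17/13)² = -(-428)*289/169 = -107*(-1156/169) = 123692/169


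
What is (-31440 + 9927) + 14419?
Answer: -7094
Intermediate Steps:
(-31440 + 9927) + 14419 = -21513 + 14419 = -7094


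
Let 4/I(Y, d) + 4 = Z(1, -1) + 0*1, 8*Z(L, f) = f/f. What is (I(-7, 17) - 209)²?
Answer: 42393121/961 ≈ 44114.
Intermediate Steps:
Z(L, f) = ⅛ (Z(L, f) = (f/f)/8 = (⅛)*1 = ⅛)
I(Y, d) = -32/31 (I(Y, d) = 4/(-4 + (⅛ + 0*1)) = 4/(-4 + (⅛ + 0)) = 4/(-4 + ⅛) = 4/(-31/8) = 4*(-8/31) = -32/31)
(I(-7, 17) - 209)² = (-32/31 - 209)² = (-6511/31)² = 42393121/961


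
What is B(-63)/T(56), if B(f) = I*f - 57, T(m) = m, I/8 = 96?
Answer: -48441/56 ≈ -865.02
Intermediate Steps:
I = 768 (I = 8*96 = 768)
B(f) = -57 + 768*f (B(f) = 768*f - 57 = -57 + 768*f)
B(-63)/T(56) = (-57 + 768*(-63))/56 = (-57 - 48384)*(1/56) = -48441*1/56 = -48441/56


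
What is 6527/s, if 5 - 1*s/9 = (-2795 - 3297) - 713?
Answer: 6527/61290 ≈ 0.10649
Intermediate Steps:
s = 61290 (s = 45 - 9*((-2795 - 3297) - 713) = 45 - 9*(-6092 - 713) = 45 - 9*(-6805) = 45 + 61245 = 61290)
6527/s = 6527/61290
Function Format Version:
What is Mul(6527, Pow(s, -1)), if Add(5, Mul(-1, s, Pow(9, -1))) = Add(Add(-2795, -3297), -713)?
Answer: Rational(6527, 61290) ≈ 0.10649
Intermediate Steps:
s = 61290 (s = Add(45, Mul(-9, Add(Add(-2795, -3297), -713))) = Add(45, Mul(-9, Add(-6092, -713))) = Add(45, Mul(-9, -6805)) = Add(45, 61245) = 61290)
Mul(6527, Pow(s, -1)) = Mul(6527, Pow(61290, -1)) = Mul(6527, Rational(1, 61290)) = Rational(6527, 61290)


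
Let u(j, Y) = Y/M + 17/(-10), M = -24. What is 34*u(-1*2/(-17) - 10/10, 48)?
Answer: -629/5 ≈ -125.80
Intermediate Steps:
u(j, Y) = -17/10 - Y/24 (u(j, Y) = Y/(-24) + 17/(-10) = Y*(-1/24) + 17*(-⅒) = -Y/24 - 17/10 = -17/10 - Y/24)
34*u(-1*2/(-17) - 10/10, 48) = 34*(-17/10 - 1/24*48) = 34*(-17/10 - 2) = 34*(-37/10) = -629/5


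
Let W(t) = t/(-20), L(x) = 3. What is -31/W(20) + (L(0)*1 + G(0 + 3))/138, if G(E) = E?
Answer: 714/23 ≈ 31.043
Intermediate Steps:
W(t) = -t/20 (W(t) = t*(-1/20) = -t/20)
-31/W(20) + (L(0)*1 + G(0 + 3))/138 = -31/((-1/20*20)) + (3*1 + (0 + 3))/138 = -31/(-1) + (3 + 3)*(1/138) = -31*(-1) + 6*(1/138) = 31 + 1/23 = 714/23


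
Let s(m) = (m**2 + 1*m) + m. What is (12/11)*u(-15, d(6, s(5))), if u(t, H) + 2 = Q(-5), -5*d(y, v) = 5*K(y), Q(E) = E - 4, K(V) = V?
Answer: -12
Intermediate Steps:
s(m) = m**2 + 2*m (s(m) = (m**2 + m) + m = (m + m**2) + m = m**2 + 2*m)
Q(E) = -4 + E
d(y, v) = -y
u(t, H) = -11 (u(t, H) = -2 + (-4 - 5) = -2 - 9 = -11)
(12/11)*u(-15, d(6, s(5))) = (12/11)*(-11) = -12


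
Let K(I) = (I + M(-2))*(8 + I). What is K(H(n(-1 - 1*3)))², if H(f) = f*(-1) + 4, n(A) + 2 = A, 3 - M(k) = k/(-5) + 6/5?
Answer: 1052676/25 ≈ 42107.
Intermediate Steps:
M(k) = 9/5 + k/5 (M(k) = 3 - (k/(-5) + 6/5) = 3 - (k*(-⅕) + 6*(⅕)) = 3 - (-k/5 + 6/5) = 3 - (6/5 - k/5) = 3 + (-6/5 + k/5) = 9/5 + k/5)
n(A) = -2 + A
H(f) = 4 - f (H(f) = -f + 4 = 4 - f)
K(I) = (8 + I)*(7/5 + I) (K(I) = (I + (9/5 + (⅕)*(-2)))*(8 + I) = (I + (9/5 - ⅖))*(8 + I) = (I + 7/5)*(8 + I) = (7/5 + I)*(8 + I) = (8 + I)*(7/5 + I))
K(H(n(-1 - 1*3)))² = (56/5 + (4 - (-2 + (-1 - 1*3)))² + 47*(4 - (-2 + (-1 - 1*3)))/5)² = (56/5 + (4 - (-2 + (-1 - 3)))² + 47*(4 - (-2 + (-1 - 3)))/5)² = (56/5 + (4 - (-2 - 4))² + 47*(4 - (-2 - 4))/5)² = (56/5 + (4 - 1*(-6))² + 47*(4 - 1*(-6))/5)² = (56/5 + (4 + 6)² + 47*(4 + 6)/5)² = (56/5 + 10² + (47/5)*10)² = (56/5 + 100 + 94)² = (1026/5)² = 1052676/25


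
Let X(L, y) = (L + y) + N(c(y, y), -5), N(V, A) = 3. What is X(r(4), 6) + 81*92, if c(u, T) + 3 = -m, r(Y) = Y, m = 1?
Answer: 7465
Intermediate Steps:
c(u, T) = -4 (c(u, T) = -3 - 1*1 = -3 - 1 = -4)
X(L, y) = 3 + L + y (X(L, y) = (L + y) + 3 = 3 + L + y)
X(r(4), 6) + 81*92 = (3 + 4 + 6) + 81*92 = 13 + 7452 = 7465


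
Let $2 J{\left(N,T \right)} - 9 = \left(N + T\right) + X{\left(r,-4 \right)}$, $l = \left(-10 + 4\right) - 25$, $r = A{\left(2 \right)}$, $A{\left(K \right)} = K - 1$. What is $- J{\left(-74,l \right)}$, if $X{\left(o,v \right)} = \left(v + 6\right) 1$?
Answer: $47$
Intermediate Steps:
$A{\left(K \right)} = -1 + K$
$r = 1$ ($r = -1 + 2 = 1$)
$X{\left(o,v \right)} = 6 + v$ ($X{\left(o,v \right)} = \left(6 + v\right) 1 = 6 + v$)
$l = -31$ ($l = -6 - 25 = -31$)
$J{\left(N,T \right)} = \frac{11}{2} + \frac{N}{2} + \frac{T}{2}$ ($J{\left(N,T \right)} = \frac{9}{2} + \frac{\left(N + T\right) + \left(6 - 4\right)}{2} = \frac{9}{2} + \frac{\left(N + T\right) + 2}{2} = \frac{9}{2} + \frac{2 + N + T}{2} = \frac{9}{2} + \left(1 + \frac{N}{2} + \frac{T}{2}\right) = \frac{11}{2} + \frac{N}{2} + \frac{T}{2}$)
$- J{\left(-74,l \right)} = - (\frac{11}{2} + \frac{1}{2} \left(-74\right) + \frac{1}{2} \left(-31\right)) = - (\frac{11}{2} - 37 - \frac{31}{2}) = \left(-1\right) \left(-47\right) = 47$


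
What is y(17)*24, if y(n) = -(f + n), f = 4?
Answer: -504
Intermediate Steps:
y(n) = -4 - n (y(n) = -(4 + n) = -4 - n)
y(17)*24 = (-4 - 1*17)*24 = (-4 - 17)*24 = -21*24 = -504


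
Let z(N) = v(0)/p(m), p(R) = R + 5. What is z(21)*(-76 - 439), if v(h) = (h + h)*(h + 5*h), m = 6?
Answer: 0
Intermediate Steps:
p(R) = 5 + R
v(h) = 12*h² (v(h) = (2*h)*(6*h) = 12*h²)
z(N) = 0 (z(N) = (12*0²)/(5 + 6) = (12*0)/11 = 0*(1/11) = 0)
z(21)*(-76 - 439) = 0*(-76 - 439) = 0*(-515) = 0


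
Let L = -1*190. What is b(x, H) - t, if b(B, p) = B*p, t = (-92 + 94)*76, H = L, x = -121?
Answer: 22838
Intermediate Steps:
L = -190
H = -190
t = 152 (t = 2*76 = 152)
b(x, H) - t = -121*(-190) - 1*152 = 22990 - 152 = 22838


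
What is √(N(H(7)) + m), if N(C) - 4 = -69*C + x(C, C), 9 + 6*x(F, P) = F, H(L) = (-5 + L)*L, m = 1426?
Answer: √16734/6 ≈ 21.560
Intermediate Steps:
H(L) = L*(-5 + L)
x(F, P) = -3/2 + F/6
N(C) = 5/2 - 413*C/6 (N(C) = 4 + (-69*C + (-3/2 + C/6)) = 4 + (-3/2 - 413*C/6) = 5/2 - 413*C/6)
√(N(H(7)) + m) = √((5/2 - 2891*(-5 + 7)/6) + 1426) = √((5/2 - 2891*2/6) + 1426) = √((5/2 - 413/6*14) + 1426) = √((5/2 - 2891/3) + 1426) = √(-5767/6 + 1426) = √(2789/6) = √16734/6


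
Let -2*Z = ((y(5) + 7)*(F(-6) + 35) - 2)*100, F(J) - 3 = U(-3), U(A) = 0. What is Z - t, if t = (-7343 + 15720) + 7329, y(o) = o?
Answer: -38406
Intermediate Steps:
F(J) = 3 (F(J) = 3 + 0 = 3)
Z = -22700 (Z = -((5 + 7)*(3 + 35) - 2)*100/2 = -(12*38 - 2)*100/2 = -(456 - 2)*100/2 = -227*100 = -½*45400 = -22700)
t = 15706 (t = 8377 + 7329 = 15706)
Z - t = -22700 - 1*15706 = -22700 - 15706 = -38406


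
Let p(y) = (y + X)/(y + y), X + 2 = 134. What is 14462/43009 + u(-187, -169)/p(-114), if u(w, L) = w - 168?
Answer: 580234796/129027 ≈ 4497.0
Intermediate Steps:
X = 132 (X = -2 + 134 = 132)
p(y) = (132 + y)/(2*y) (p(y) = (y + 132)/(y + y) = (132 + y)/((2*y)) = (132 + y)*(1/(2*y)) = (132 + y)/(2*y))
u(w, L) = -168 + w
14462/43009 + u(-187, -169)/p(-114) = 14462/43009 + (-168 - 187)/(((½)*(132 - 114)/(-114))) = 14462*(1/43009) - 355/((½)*(-1/114)*18) = 14462/43009 - 355/(-3/38) = 14462/43009 - 355*(-38/3) = 14462/43009 + 13490/3 = 580234796/129027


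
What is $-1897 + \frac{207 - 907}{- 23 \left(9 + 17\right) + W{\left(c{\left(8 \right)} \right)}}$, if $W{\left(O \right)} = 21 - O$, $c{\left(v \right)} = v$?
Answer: $- \frac{221809}{117} \approx -1895.8$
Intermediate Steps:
$-1897 + \frac{207 - 907}{- 23 \left(9 + 17\right) + W{\left(c{\left(8 \right)} \right)}} = -1897 + \frac{207 - 907}{- 23 \left(9 + 17\right) + \left(21 - 8\right)} = -1897 - \frac{700}{\left(-23\right) 26 + \left(21 - 8\right)} = -1897 - \frac{700}{-598 + 13} = -1897 - \frac{700}{-585} = -1897 - - \frac{140}{117} = -1897 + \frac{140}{117} = - \frac{221809}{117}$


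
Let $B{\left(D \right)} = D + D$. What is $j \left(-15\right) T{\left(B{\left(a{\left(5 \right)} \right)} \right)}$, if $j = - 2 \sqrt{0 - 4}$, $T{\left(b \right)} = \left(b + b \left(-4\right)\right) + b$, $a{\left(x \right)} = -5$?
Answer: $1200 i \approx 1200.0 i$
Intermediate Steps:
$B{\left(D \right)} = 2 D$
$T{\left(b \right)} = - 2 b$ ($T{\left(b \right)} = \left(b - 4 b\right) + b = - 3 b + b = - 2 b$)
$j = - 4 i$ ($j = - 2 \sqrt{-4} = - 2 \cdot 2 i = - 4 i \approx - 4.0 i$)
$j \left(-15\right) T{\left(B{\left(a{\left(5 \right)} \right)} \right)} = - 4 i \left(-15\right) \left(- 2 \cdot 2 \left(-5\right)\right) = 60 i \left(\left(-2\right) \left(-10\right)\right) = 60 i 20 = 1200 i$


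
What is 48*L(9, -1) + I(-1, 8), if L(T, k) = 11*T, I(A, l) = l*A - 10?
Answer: 4734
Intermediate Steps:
I(A, l) = -10 + A*l (I(A, l) = A*l - 10 = -10 + A*l)
48*L(9, -1) + I(-1, 8) = 48*(11*9) + (-10 - 1*8) = 48*99 + (-10 - 8) = 4752 - 18 = 4734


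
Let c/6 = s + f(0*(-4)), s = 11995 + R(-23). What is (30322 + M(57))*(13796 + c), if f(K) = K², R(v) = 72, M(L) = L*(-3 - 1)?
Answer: 2594042612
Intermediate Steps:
M(L) = -4*L (M(L) = L*(-4) = -4*L)
s = 12067 (s = 11995 + 72 = 12067)
c = 72402 (c = 6*(12067 + (0*(-4))²) = 6*(12067 + 0²) = 6*(12067 + 0) = 6*12067 = 72402)
(30322 + M(57))*(13796 + c) = (30322 - 4*57)*(13796 + 72402) = (30322 - 228)*86198 = 30094*86198 = 2594042612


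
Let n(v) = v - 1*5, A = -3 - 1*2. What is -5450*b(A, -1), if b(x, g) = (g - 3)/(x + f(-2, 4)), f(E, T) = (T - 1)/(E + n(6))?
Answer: -2725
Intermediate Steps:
A = -5 (A = -3 - 2 = -5)
n(v) = -5 + v (n(v) = v - 5 = -5 + v)
f(E, T) = (-1 + T)/(1 + E) (f(E, T) = (T - 1)/(E + (-5 + 6)) = (-1 + T)/(E + 1) = (-1 + T)/(1 + E))
b(x, g) = (-3 + g)/(-3 + x) (b(x, g) = (g - 3)/(x + (-1 + 4)/(1 - 2)) = (-3 + g)/(x + 3/(-1)) = (-3 + g)/(x - 1*3) = (-3 + g)/(x - 3) = (-3 + g)/(-3 + x))
-5450*b(A, -1) = -5450*(-3 - 1)/(-3 - 5) = -5450*(-4)/(-8) = -(-2725)*(-4)/4 = -5450*½ = -2725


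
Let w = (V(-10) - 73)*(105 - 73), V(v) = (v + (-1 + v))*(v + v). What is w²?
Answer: 123298816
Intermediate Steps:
V(v) = 2*v*(-1 + 2*v) (V(v) = (-1 + 2*v)*(2*v) = 2*v*(-1 + 2*v))
w = 11104 (w = (2*(-10)*(-1 + 2*(-10)) - 73)*(105 - 73) = (2*(-10)*(-1 - 20) - 73)*32 = (2*(-10)*(-21) - 73)*32 = (420 - 73)*32 = 347*32 = 11104)
w² = 11104² = 123298816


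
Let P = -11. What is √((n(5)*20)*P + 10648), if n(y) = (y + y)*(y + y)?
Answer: 2*I*√2838 ≈ 106.55*I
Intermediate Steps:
n(y) = 4*y² (n(y) = (2*y)*(2*y) = 4*y²)
√((n(5)*20)*P + 10648) = √(((4*5²)*20)*(-11) + 10648) = √(((4*25)*20)*(-11) + 10648) = √((100*20)*(-11) + 10648) = √(2000*(-11) + 10648) = √(-22000 + 10648) = √(-11352) = 2*I*√2838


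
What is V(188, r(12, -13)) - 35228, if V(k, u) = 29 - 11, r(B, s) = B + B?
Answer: -35210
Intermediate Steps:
r(B, s) = 2*B
V(k, u) = 18
V(188, r(12, -13)) - 35228 = 18 - 35228 = -35210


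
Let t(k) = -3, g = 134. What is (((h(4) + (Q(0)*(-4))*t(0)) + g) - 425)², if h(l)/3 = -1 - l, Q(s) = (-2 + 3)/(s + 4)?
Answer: 91809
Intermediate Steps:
Q(s) = 1/(4 + s)
h(l) = -3 - 3*l (h(l) = 3*(-1 - l) = -3 - 3*l)
(((h(4) + (Q(0)*(-4))*t(0)) + g) - 425)² = ((((-3 - 3*4) + (-4/(4 + 0))*(-3)) + 134) - 425)² = ((((-3 - 12) + (-4/4)*(-3)) + 134) - 425)² = (((-15 + ((¼)*(-4))*(-3)) + 134) - 425)² = (((-15 - 1*(-3)) + 134) - 425)² = (((-15 + 3) + 134) - 425)² = ((-12 + 134) - 425)² = (122 - 425)² = (-303)² = 91809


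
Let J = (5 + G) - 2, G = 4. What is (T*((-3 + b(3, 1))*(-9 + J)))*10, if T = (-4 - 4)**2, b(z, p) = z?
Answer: 0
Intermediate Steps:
J = 7 (J = (5 + 4) - 2 = 9 - 2 = 7)
T = 64 (T = (-8)**2 = 64)
(T*((-3 + b(3, 1))*(-9 + J)))*10 = (64*((-3 + 3)*(-9 + 7)))*10 = (64*(0*(-2)))*10 = (64*0)*10 = 0*10 = 0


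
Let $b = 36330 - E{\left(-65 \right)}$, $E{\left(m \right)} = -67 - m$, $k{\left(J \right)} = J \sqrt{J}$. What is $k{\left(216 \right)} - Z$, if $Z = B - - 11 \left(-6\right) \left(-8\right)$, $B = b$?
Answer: $-36860 + 1296 \sqrt{6} \approx -33685.0$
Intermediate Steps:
$k{\left(J \right)} = J^{\frac{3}{2}}$
$b = 36332$ ($b = 36330 - \left(-67 - -65\right) = 36330 - \left(-67 + 65\right) = 36330 - -2 = 36330 + 2 = 36332$)
$B = 36332$
$Z = 36860$ ($Z = 36332 - - 11 \left(-6\right) \left(-8\right) = 36332 - - \left(-66\right) \left(-8\right) = 36332 - \left(-1\right) 528 = 36332 - -528 = 36332 + 528 = 36860$)
$k{\left(216 \right)} - Z = 216^{\frac{3}{2}} - 36860 = 1296 \sqrt{6} - 36860 = -36860 + 1296 \sqrt{6}$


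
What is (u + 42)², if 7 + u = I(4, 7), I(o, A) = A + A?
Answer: 2401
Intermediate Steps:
I(o, A) = 2*A
u = 7 (u = -7 + 2*7 = -7 + 14 = 7)
(u + 42)² = (7 + 42)² = 49² = 2401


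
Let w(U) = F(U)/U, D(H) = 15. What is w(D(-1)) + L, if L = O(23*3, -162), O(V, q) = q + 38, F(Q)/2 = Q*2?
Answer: -120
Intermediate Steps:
F(Q) = 4*Q (F(Q) = 2*(Q*2) = 2*(2*Q) = 4*Q)
w(U) = 4 (w(U) = (4*U)/U = 4)
O(V, q) = 38 + q
L = -124 (L = 38 - 162 = -124)
w(D(-1)) + L = 4 - 124 = -120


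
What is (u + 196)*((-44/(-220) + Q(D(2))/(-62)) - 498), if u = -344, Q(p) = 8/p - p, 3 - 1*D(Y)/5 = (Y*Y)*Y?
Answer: 57143318/775 ≈ 73733.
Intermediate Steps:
D(Y) = 15 - 5*Y³ (D(Y) = 15 - 5*Y*Y*Y = 15 - 5*Y²*Y = 15 - 5*Y³)
Q(p) = -p + 8/p
(u + 196)*((-44/(-220) + Q(D(2))/(-62)) - 498) = (-344 + 196)*((-44/(-220) + (-(15 - 5*2³) + 8/(15 - 5*2³))/(-62)) - 498) = -148*((-44*(-1/220) + (-(15 - 5*8) + 8/(15 - 5*8))*(-1/62)) - 498) = -148*((⅕ + (-(15 - 40) + 8/(15 - 40))*(-1/62)) - 498) = -148*((⅕ + (-1*(-25) + 8/(-25))*(-1/62)) - 498) = -148*((⅕ + (25 + 8*(-1/25))*(-1/62)) - 498) = -148*((⅕ + (25 - 8/25)*(-1/62)) - 498) = -148*((⅕ + (617/25)*(-1/62)) - 498) = -148*((⅕ - 617/1550) - 498) = -148*(-307/1550 - 498) = -148*(-772207/1550) = 57143318/775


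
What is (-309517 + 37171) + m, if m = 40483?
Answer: -231863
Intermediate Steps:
(-309517 + 37171) + m = (-309517 + 37171) + 40483 = -272346 + 40483 = -231863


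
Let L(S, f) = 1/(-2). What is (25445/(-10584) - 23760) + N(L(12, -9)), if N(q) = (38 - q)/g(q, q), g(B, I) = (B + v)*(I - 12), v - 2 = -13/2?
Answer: -4490977951/189000 ≈ -23762.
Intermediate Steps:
L(S, f) = -½
v = -9/2 (v = 2 - 13/2 = -9/2 ≈ -4.5000)
g(B, I) = (-12 + I)*(-9/2 + B) (g(B, I) = (B - 9/2)*(I - 12) = (-9/2 + B)*(-12 + I) = (-12 + I)*(-9/2 + B))
N(q) = (38 - q)/(54 + q² - 33*q/2) (N(q) = (38 - q)/(54 - 12*q - 9*q/2 + q*q) = (38 - q)/(54 - 12*q - 9*q/2 + q²) = (38 - q)/(54 + q² - 33*q/2))
(25445/(-10584) - 23760) + N(L(12, -9)) = (25445/(-10584) - 23760) + 2*(38 - 1*(-½))/(108 - 33*(-½) + 2*(-½)²) = (25445*(-1/10584) - 23760) + 2*(38 + ½)/(108 + 33/2 + 2*(¼)) = (-3635/1512 - 23760) + 2*(77/2)/(108 + 33/2 + ½) = -35928755/1512 + 2*(77/2)/125 = -35928755/1512 + 2*(1/125)*(77/2) = -35928755/1512 + 77/125 = -4490977951/189000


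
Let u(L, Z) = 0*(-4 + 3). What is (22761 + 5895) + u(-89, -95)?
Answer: 28656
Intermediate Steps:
u(L, Z) = 0 (u(L, Z) = 0*(-1) = 0)
(22761 + 5895) + u(-89, -95) = (22761 + 5895) + 0 = 28656 + 0 = 28656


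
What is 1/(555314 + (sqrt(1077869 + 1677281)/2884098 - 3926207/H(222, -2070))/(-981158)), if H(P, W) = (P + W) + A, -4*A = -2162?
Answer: 15203722571350816592554936440140800440/8442839949456097039507200293319843923690737 + 48376267574300814750*sqrt(110206)/8442839949456097039507200293319843923690737 ≈ 1.8008e-6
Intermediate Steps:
A = 1081/2 (A = -1/4*(-2162) = 1081/2 ≈ 540.50)
H(P, W) = 1081/2 + P + W (H(P, W) = (P + W) + 1081/2 = 1081/2 + P + W)
1/(555314 + (sqrt(1077869 + 1677281)/2884098 - 3926207/H(222, -2070))/(-981158)) = 1/(555314 + (sqrt(1077869 + 1677281)/2884098 - 3926207/(1081/2 + 222 - 2070))/(-981158)) = 1/(555314 + (sqrt(2755150)*(1/2884098) - 3926207/(-2615/2))*(-1/981158)) = 1/(555314 + ((5*sqrt(110206))*(1/2884098) - 3926207*(-2/2615))*(-1/981158)) = 1/(555314 + (5*sqrt(110206)/2884098 + 7852414/2615)*(-1/981158)) = 1/(555314 + (7852414/2615 + 5*sqrt(110206)/2884098)*(-1/981158)) = 1/(555314 + (-3926207/1282864085 - 5*sqrt(110206)/2829755825484)) = 1/(712392382571483/1282864085 - 5*sqrt(110206)/2829755825484)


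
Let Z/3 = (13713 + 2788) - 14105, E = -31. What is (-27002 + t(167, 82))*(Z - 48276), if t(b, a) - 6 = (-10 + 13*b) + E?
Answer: 1021694208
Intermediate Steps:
t(b, a) = -35 + 13*b (t(b, a) = 6 + ((-10 + 13*b) - 31) = 6 + (-41 + 13*b) = -35 + 13*b)
Z = 7188 (Z = 3*((13713 + 2788) - 14105) = 3*(16501 - 14105) = 3*2396 = 7188)
(-27002 + t(167, 82))*(Z - 48276) = (-27002 + (-35 + 13*167))*(7188 - 48276) = (-27002 + (-35 + 2171))*(-41088) = (-27002 + 2136)*(-41088) = -24866*(-41088) = 1021694208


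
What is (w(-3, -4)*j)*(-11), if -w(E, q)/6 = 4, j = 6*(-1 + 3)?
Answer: 3168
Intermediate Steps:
j = 12 (j = 6*2 = 12)
w(E, q) = -24 (w(E, q) = -6*4 = -24)
(w(-3, -4)*j)*(-11) = -24*12*(-11) = -288*(-11) = 3168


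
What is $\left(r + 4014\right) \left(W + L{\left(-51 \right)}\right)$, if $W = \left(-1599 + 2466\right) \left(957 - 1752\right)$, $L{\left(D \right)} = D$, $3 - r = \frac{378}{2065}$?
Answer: $- \frac{816812576676}{295} \approx -2.7689 \cdot 10^{9}$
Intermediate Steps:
$r = \frac{831}{295}$ ($r = 3 - \frac{378}{2065} = 3 - 378 \cdot \frac{1}{2065} = 3 - \frac{54}{295} = \frac{831}{295} \approx 2.8169$)
$W = -689265$ ($W = 867 \left(-795\right) = -689265$)
$\left(r + 4014\right) \left(W + L{\left(-51 \right)}\right) = \left(\frac{831}{295} + 4014\right) \left(-689265 - 51\right) = \frac{1184961}{295} \left(-689316\right) = - \frac{816812576676}{295}$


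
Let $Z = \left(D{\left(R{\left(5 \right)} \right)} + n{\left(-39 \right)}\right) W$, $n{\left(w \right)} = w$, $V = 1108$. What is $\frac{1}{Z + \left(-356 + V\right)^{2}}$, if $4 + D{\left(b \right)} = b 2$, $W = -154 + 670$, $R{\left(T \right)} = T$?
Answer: $\frac{1}{548476} \approx 1.8232 \cdot 10^{-6}$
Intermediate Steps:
$W = 516$
$D{\left(b \right)} = -4 + 2 b$ ($D{\left(b \right)} = -4 + b 2 = -4 + 2 b$)
$Z = -17028$ ($Z = \left(\left(-4 + 2 \cdot 5\right) - 39\right) 516 = \left(\left(-4 + 10\right) - 39\right) 516 = \left(6 - 39\right) 516 = \left(-33\right) 516 = -17028$)
$\frac{1}{Z + \left(-356 + V\right)^{2}} = \frac{1}{-17028 + \left(-356 + 1108\right)^{2}} = \frac{1}{-17028 + 752^{2}} = \frac{1}{-17028 + 565504} = \frac{1}{548476}$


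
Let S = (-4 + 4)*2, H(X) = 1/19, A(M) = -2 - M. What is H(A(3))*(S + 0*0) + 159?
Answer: 159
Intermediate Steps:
H(X) = 1/19
S = 0 (S = 0*2 = 0)
H(A(3))*(S + 0*0) + 159 = (0 + 0*0)/19 + 159 = (0 + 0)/19 + 159 = (1/19)*0 + 159 = 0 + 159 = 159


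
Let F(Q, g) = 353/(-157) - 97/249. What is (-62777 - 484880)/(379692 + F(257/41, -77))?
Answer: -21409555101/14843196230 ≈ -1.4424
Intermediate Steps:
F(Q, g) = -103126/39093 (F(Q, g) = 353*(-1/157) - 97*1/249 = -353/157 - 97/249 = -103126/39093)
(-62777 - 484880)/(379692 + F(257/41, -77)) = (-62777 - 484880)/(379692 - 103126/39093) = -547657/14843196230/39093 = -547657*39093/14843196230 = -21409555101/14843196230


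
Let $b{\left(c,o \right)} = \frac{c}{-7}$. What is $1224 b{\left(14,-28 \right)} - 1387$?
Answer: $-3835$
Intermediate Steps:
$b{\left(c,o \right)} = - \frac{c}{7}$ ($b{\left(c,o \right)} = c \left(- \frac{1}{7}\right) = - \frac{c}{7}$)
$1224 b{\left(14,-28 \right)} - 1387 = 1224 \left(\left(- \frac{1}{7}\right) 14\right) - 1387 = 1224 \left(-2\right) - 1387 = -2448 - 1387 = -3835$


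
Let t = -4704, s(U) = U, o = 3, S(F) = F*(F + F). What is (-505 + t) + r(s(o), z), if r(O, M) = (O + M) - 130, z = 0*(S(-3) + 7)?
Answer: -5336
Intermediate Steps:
S(F) = 2*F**2 (S(F) = F*(2*F) = 2*F**2)
z = 0 (z = 0*(2*(-3)**2 + 7) = 0*(2*9 + 7) = 0*(18 + 7) = 0*25 = 0)
r(O, M) = -130 + M + O (r(O, M) = (M + O) - 130 = -130 + M + O)
(-505 + t) + r(s(o), z) = (-505 - 4704) + (-130 + 0 + 3) = -5209 - 127 = -5336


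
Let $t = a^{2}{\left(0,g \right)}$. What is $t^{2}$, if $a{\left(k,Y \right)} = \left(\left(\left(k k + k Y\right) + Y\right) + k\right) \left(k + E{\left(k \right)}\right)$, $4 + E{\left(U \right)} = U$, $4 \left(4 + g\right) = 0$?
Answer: $65536$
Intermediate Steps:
$g = -4$ ($g = -4 + \frac{1}{4} \cdot 0 = -4 + 0 = -4$)
$E{\left(U \right)} = -4 + U$
$a{\left(k,Y \right)} = \left(-4 + 2 k\right) \left(Y + k + k^{2} + Y k\right)$ ($a{\left(k,Y \right)} = \left(\left(\left(k k + k Y\right) + Y\right) + k\right) \left(k + \left(-4 + k\right)\right) = \left(\left(\left(k^{2} + Y k\right) + Y\right) + k\right) \left(-4 + 2 k\right) = \left(\left(Y + k^{2} + Y k\right) + k\right) \left(-4 + 2 k\right) = \left(Y + k + k^{2} + Y k\right) \left(-4 + 2 k\right) = \left(-4 + 2 k\right) \left(Y + k + k^{2} + Y k\right)$)
$t = 256$ ($t = \left(\left(-4\right) \left(-4\right) - 0 - 2 \cdot 0^{2} + 2 \cdot 0^{3} - \left(-8\right) 0 + 2 \left(-4\right) 0^{2}\right)^{2} = \left(16 + 0 - 0 + 2 \cdot 0 + 0 + 2 \left(-4\right) 0\right)^{2} = \left(16 + 0 + 0 + 0 + 0 + 0\right)^{2} = 16^{2} = 256$)
$t^{2} = 256^{2} = 65536$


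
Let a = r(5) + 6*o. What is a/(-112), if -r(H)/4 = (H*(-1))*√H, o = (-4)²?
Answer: -6/7 - 5*√5/28 ≈ -1.2564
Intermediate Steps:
o = 16
r(H) = 4*H^(3/2) (r(H) = -4*H*(-1)*√H = -4*(-H)*√H = -(-4)*H^(3/2) = 4*H^(3/2))
a = 96 + 20*√5 (a = 4*5^(3/2) + 6*16 = 4*(5*√5) + 96 = 20*√5 + 96 = 96 + 20*√5 ≈ 140.72)
a/(-112) = (96 + 20*√5)/(-112) = (96 + 20*√5)*(-1/112) = -6/7 - 5*√5/28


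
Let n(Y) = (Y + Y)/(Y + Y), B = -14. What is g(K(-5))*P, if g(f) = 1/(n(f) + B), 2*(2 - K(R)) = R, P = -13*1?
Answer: 1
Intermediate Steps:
n(Y) = 1 (n(Y) = (2*Y)/((2*Y)) = (2*Y)*(1/(2*Y)) = 1)
P = -13
K(R) = 2 - R/2
g(f) = -1/13 (g(f) = 1/(1 - 14) = 1/(-13) = -1/13)
g(K(-5))*P = -1/13*(-13) = 1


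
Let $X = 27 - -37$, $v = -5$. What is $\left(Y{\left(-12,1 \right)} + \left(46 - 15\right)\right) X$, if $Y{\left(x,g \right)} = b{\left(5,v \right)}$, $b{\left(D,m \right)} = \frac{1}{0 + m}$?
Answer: $\frac{9856}{5} \approx 1971.2$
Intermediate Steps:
$b{\left(D,m \right)} = \frac{1}{m}$
$Y{\left(x,g \right)} = - \frac{1}{5}$ ($Y{\left(x,g \right)} = \frac{1}{-5} = - \frac{1}{5}$)
$X = 64$ ($X = 27 + 37 = 64$)
$\left(Y{\left(-12,1 \right)} + \left(46 - 15\right)\right) X = \left(- \frac{1}{5} + \left(46 - 15\right)\right) 64 = \left(- \frac{1}{5} + 31\right) 64 = \frac{154}{5} \cdot 64 = \frac{9856}{5}$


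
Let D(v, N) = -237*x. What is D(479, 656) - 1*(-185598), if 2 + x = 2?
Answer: 185598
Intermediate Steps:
x = 0 (x = -2 + 2 = 0)
D(v, N) = 0 (D(v, N) = -237*0 = 0)
D(479, 656) - 1*(-185598) = 0 - 1*(-185598) = 0 + 185598 = 185598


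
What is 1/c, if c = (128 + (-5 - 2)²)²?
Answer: 1/31329 ≈ 3.1919e-5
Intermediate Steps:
c = 31329 (c = (128 + (-7)²)² = (128 + 49)² = 177² = 31329)
1/c = 1/31329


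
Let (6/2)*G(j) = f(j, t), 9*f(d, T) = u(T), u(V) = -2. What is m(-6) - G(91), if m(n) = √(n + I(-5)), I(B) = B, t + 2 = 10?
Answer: 2/27 + I*√11 ≈ 0.074074 + 3.3166*I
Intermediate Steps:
t = 8 (t = -2 + 10 = 8)
f(d, T) = -2/9 (f(d, T) = (⅑)*(-2) = -2/9)
G(j) = -2/27 (G(j) = (⅓)*(-2/9) = -2/27)
m(n) = √(-5 + n) (m(n) = √(n - 5) = √(-5 + n))
m(-6) - G(91) = √(-5 - 6) - 1*(-2/27) = √(-11) + 2/27 = I*√11 + 2/27 = 2/27 + I*√11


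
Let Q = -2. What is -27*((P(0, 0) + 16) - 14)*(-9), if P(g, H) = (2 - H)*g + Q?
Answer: 0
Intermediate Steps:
P(g, H) = -2 + g*(2 - H) (P(g, H) = (2 - H)*g - 2 = g*(2 - H) - 2 = -2 + g*(2 - H))
-27*((P(0, 0) + 16) - 14)*(-9) = -27*(((-2 + 2*0 - 1*0*0) + 16) - 14)*(-9) = -27*(((-2 + 0 + 0) + 16) - 14)*(-9) = -27*((-2 + 16) - 14)*(-9) = -27*(14 - 14)*(-9) = -27*0*(-9) = 0*(-9) = 0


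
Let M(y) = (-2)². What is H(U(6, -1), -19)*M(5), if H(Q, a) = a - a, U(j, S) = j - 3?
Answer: 0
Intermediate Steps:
U(j, S) = -3 + j
H(Q, a) = 0
M(y) = 4
H(U(6, -1), -19)*M(5) = 0*4 = 0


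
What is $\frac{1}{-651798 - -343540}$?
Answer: $- \frac{1}{308258} \approx -3.244 \cdot 10^{-6}$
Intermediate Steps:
$\frac{1}{-651798 - -343540} = \frac{1}{-651798 + 343540} = \frac{1}{-308258} = - \frac{1}{308258}$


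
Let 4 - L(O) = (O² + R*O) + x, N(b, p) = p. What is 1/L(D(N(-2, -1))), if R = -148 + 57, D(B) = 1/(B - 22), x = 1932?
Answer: -529/1022006 ≈ -0.00051761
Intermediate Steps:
D(B) = 1/(-22 + B)
R = -91
L(O) = -1928 - O² + 91*O (L(O) = 4 - ((O² - 91*O) + 1932) = 4 - (1932 + O² - 91*O) = 4 + (-1932 - O² + 91*O) = -1928 - O² + 91*O)
1/L(D(N(-2, -1))) = 1/(-1928 - (1/(-22 - 1))² + 91/(-22 - 1)) = 1/(-1928 - (1/(-23))² + 91/(-23)) = 1/(-1928 - (-1/23)² + 91*(-1/23)) = 1/(-1928 - 1*1/529 - 91/23) = 1/(-1928 - 1/529 - 91/23) = 1/(-1022006/529) = -529/1022006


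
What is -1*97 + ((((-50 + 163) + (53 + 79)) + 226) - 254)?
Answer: 120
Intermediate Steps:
-1*97 + ((((-50 + 163) + (53 + 79)) + 226) - 254) = -97 + (((113 + 132) + 226) - 254) = -97 + ((245 + 226) - 254) = -97 + (471 - 254) = -97 + 217 = 120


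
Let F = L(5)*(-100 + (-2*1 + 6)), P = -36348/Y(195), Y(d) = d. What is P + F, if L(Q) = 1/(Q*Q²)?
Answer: -23396/125 ≈ -187.17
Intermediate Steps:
L(Q) = Q⁻³ (L(Q) = 1/(Q³) = Q⁻³)
P = -932/5 (P = -36348/195 = -36348*1/195 = -932/5 ≈ -186.40)
F = -96/125 (F = (-100 + (-2*1 + 6))/5³ = (-100 + (-2 + 6))/125 = (-100 + 4)/125 = (1/125)*(-96) = -96/125 ≈ -0.76800)
P + F = -932/5 - 96/125 = -23396/125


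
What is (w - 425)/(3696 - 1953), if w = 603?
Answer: 178/1743 ≈ 0.10212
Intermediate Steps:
(w - 425)/(3696 - 1953) = (603 - 425)/(3696 - 1953) = 178/1743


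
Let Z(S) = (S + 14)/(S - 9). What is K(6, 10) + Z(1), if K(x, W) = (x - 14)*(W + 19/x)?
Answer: -2573/24 ≈ -107.21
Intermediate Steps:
Z(S) = (14 + S)/(-9 + S)
K(x, W) = (-14 + x)*(W + 19/x)
K(6, 10) + Z(1) = (19 - 266/6 - 14*10 + 10*6) + (14 + 1)/(-9 + 1) = (19 - 266*⅙ - 140 + 60) + 15/(-8) = (19 - 133/3 - 140 + 60) - ⅛*15 = -316/3 - 15/8 = -2573/24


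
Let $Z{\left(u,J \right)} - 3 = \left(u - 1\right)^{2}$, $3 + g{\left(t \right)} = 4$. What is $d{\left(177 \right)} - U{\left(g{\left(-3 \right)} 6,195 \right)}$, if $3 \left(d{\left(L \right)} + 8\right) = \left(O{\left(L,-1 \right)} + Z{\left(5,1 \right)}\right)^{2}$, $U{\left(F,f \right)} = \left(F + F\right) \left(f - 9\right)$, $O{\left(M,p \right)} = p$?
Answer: $-2132$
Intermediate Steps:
$g{\left(t \right)} = 1$ ($g{\left(t \right)} = -3 + 4 = 1$)
$Z{\left(u,J \right)} = 3 + \left(-1 + u\right)^{2}$ ($Z{\left(u,J \right)} = 3 + \left(u - 1\right)^{2} = 3 + \left(-1 + u\right)^{2}$)
$U{\left(F,f \right)} = 2 F \left(-9 + f\right)$
$d{\left(L \right)} = 100$ ($d{\left(L \right)} = -8 + \frac{\left(-1 + \left(3 + \left(-1 + 5\right)^{2}\right)\right)^{2}}{3} = -8 + \frac{\left(-1 + \left(3 + 4^{2}\right)\right)^{2}}{3} = -8 + \frac{\left(-1 + \left(3 + 16\right)\right)^{2}}{3} = -8 + \frac{\left(-1 + 19\right)^{2}}{3} = -8 + \frac{18^{2}}{3} = -8 + \frac{1}{3} \cdot 324 = -8 + 108 = 100$)
$d{\left(177 \right)} - U{\left(g{\left(-3 \right)} 6,195 \right)} = 100 - 2 \cdot 1 \cdot 6 \left(-9 + 195\right) = 100 - 2 \cdot 6 \cdot 186 = 100 - 2232 = -2132$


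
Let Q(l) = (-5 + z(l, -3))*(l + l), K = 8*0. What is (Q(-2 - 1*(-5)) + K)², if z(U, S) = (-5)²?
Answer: 14400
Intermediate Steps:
K = 0
z(U, S) = 25
Q(l) = 40*l (Q(l) = (-5 + 25)*(l + l) = 20*(2*l) = 40*l)
(Q(-2 - 1*(-5)) + K)² = (40*(-2 - 1*(-5)) + 0)² = (40*(-2 + 5) + 0)² = (40*3 + 0)² = (120 + 0)² = 120² = 14400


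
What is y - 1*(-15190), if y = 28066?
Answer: 43256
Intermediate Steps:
y - 1*(-15190) = 28066 - 1*(-15190) = 28066 + 15190 = 43256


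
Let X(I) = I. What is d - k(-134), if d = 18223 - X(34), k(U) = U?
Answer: 18323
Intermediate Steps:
d = 18189 (d = 18223 - 1*34 = 18223 - 34 = 18189)
d - k(-134) = 18189 - 1*(-134) = 18189 + 134 = 18323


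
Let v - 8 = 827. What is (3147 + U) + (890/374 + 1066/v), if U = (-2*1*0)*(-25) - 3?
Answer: 491490797/156145 ≈ 3147.7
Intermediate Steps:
v = 835 (v = 8 + 827 = 835)
U = -3 (U = -2*0*(-25) - 3 = 0*(-25) - 3 = 0 - 3 = -3)
(3147 + U) + (890/374 + 1066/v) = (3147 - 3) + (890/374 + 1066/835) = 3144 + (890*(1/374) + 1066*(1/835)) = 3144 + (445/187 + 1066/835) = 3144 + 570917/156145 = 491490797/156145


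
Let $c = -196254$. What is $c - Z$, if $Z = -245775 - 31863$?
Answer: $81384$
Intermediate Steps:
$Z = -277638$ ($Z = -245775 - 31863 = -277638$)
$c - Z = -196254 - -277638 = -196254 + 277638 = 81384$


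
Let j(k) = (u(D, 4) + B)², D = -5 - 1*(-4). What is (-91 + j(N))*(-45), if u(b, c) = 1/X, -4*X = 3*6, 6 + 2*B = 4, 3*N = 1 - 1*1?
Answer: 36250/9 ≈ 4027.8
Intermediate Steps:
N = 0 (N = (1 - 1*1)/3 = (1 - 1)/3 = (⅓)*0 = 0)
B = -1 (B = -3 + (½)*4 = -3 + 2 = -1)
X = -9/2 (X = -3*6/4 = -¼*18 = -9/2 ≈ -4.5000)
D = -1 (D = -5 + 4 = -1)
u(b, c) = -2/9 (u(b, c) = 1/(-9/2) = -2/9)
j(k) = 121/81 (j(k) = (-2/9 - 1)² = (-11/9)² = 121/81)
(-91 + j(N))*(-45) = (-91 + 121/81)*(-45) = -7250/81*(-45) = 36250/9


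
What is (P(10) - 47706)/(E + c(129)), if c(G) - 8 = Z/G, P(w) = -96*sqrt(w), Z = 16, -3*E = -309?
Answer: -6154074/14335 - 12384*sqrt(10)/14335 ≈ -432.04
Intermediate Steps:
E = 103 (E = -1/3*(-309) = 103)
c(G) = 8 + 16/G
(P(10) - 47706)/(E + c(129)) = (-96*sqrt(10) - 47706)/(103 + (8 + 16/129)) = (-47706 - 96*sqrt(10))/(103 + (8 + 16*(1/129))) = (-47706 - 96*sqrt(10))/(103 + (8 + 16/129)) = (-47706 - 96*sqrt(10))/(103 + 1048/129) = (-47706 - 96*sqrt(10))/(14335/129) = (-47706 - 96*sqrt(10))*(129/14335) = -6154074/14335 - 12384*sqrt(10)/14335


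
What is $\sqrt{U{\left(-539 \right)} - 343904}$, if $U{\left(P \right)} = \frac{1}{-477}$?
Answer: $\frac{i \sqrt{8694237077}}{159} \approx 586.43 i$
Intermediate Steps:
$U{\left(P \right)} = - \frac{1}{477}$
$\sqrt{U{\left(-539 \right)} - 343904} = \sqrt{- \frac{1}{477} - 343904} = \sqrt{- \frac{164042209}{477}} = \frac{i \sqrt{8694237077}}{159}$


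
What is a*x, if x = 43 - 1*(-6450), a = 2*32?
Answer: 415552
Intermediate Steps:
a = 64
x = 6493 (x = 43 + 6450 = 6493)
a*x = 64*6493 = 415552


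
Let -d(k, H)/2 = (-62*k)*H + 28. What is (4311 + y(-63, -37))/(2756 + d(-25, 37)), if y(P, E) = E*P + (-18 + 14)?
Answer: -3319/56000 ≈ -0.059268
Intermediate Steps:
y(P, E) = -4 + E*P (y(P, E) = E*P - 4 = -4 + E*P)
d(k, H) = -56 + 124*H*k (d(k, H) = -2*((-62*k)*H + 28) = -2*(-62*H*k + 28) = -2*(28 - 62*H*k) = -56 + 124*H*k)
(4311 + y(-63, -37))/(2756 + d(-25, 37)) = (4311 + (-4 - 37*(-63)))/(2756 + (-56 + 124*37*(-25))) = (4311 + (-4 + 2331))/(2756 + (-56 - 114700)) = (4311 + 2327)/(2756 - 114756) = 6638/(-112000) = 6638*(-1/112000) = -3319/56000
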